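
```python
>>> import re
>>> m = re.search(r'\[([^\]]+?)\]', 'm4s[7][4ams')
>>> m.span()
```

`search` walks the string left to right and returns the first match it finds.
The match spans [3:6] → '[7]'.
Captured: group 1 = '7'.

(3, 6)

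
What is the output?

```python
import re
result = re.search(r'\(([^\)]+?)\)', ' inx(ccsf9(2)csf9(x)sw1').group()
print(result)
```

(ccsf9(2)

The match spans [4:13] → '(ccsf9(2)'.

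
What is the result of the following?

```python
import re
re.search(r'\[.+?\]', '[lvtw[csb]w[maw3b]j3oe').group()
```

'[lvtw[csb]'

With the lazy modifier that quantifier settles for the fewest repetitions that let the rest of the pattern succeed (the atoms after it are unaffected and can still be greedy).
`search` walks the string left to right and returns the first match it finds.
The match spans [0:10] → '[lvtw[csb]'.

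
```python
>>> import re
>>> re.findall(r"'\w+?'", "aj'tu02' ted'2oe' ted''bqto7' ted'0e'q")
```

["'tu02'", "'2oe'", "'bqto7'", "'0e'"]

Matches: at [2:8] → "'tu02'"; at [12:17] → "'2oe'"; at [22:29] → "'bqto7'"; at [33:37] → "'0e'".
`findall` yields the raw match text (4 of them) because the pattern has no groups.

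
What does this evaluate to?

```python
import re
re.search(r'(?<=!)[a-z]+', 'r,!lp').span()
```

(3, 5)

The `(?=…)`/`(?<=…)` assertion just peeks at neighbouring text; it doesn't advance the match position.
The match spans [3:5] → 'lp'.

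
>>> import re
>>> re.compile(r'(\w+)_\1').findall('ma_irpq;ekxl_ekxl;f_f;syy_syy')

['ekxl', 'f', 'syy']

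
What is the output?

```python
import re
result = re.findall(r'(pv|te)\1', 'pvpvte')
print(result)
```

A backreference is literal: `\1` must see the identical characters the first group matched.
Matches: at [0:4] match 'pvpv', group 1 = 'pv'.
One capturing group, so `findall` returns just the captured substring from the one match — 1 in all.

['pv']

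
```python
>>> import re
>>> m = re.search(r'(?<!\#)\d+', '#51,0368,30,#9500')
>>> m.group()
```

'1'

Because the assertion is negative and zero-width, positions next to the forbidden text are skipped.
The match spans [2:3] → '1'.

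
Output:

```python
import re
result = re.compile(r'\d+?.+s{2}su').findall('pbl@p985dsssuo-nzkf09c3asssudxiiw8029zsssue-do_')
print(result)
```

The pattern matches one or more of a digit (lazy); then one or more of any character, then exactly 2 of the literal 's', then the literal 'su'.
Matches: at [5:42] → '985dsssuo-nzkf09c3asssudxiiw8029zsssu'.
Since nothing is captured, `findall` lists the 1 matched substring directly.

['985dsssuo-nzkf09c3asssudxiiw8029zsssu']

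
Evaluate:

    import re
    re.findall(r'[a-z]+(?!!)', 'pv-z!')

The negative lookahead/lookbehind blocks any match where the forbidden context is present.
Matches: at [0:2] → 'pv'.
With no groups in the pattern, `findall` gives back each whole match — 1 here.

['pv']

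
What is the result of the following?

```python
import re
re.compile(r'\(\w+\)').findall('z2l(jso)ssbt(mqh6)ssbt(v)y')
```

['(jso)', '(mqh6)', '(v)']

Since nothing is captured, `findall` lists the 3 matched substrings directly.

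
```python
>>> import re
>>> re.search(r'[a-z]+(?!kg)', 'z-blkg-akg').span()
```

(0, 1)

`(?!…)`/`(?<!…)` only lets a position through if the neighbouring text does NOT match; no characters are consumed.
`re.search` tries every starting position until one works.
The match spans [0:1] → 'z'.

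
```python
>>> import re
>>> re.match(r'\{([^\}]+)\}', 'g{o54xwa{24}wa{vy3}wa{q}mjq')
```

`match` is anchored at position 0; if the pattern doesn't fit there, it returns None.
Here the pattern fails at index 0, so the call returns None.

None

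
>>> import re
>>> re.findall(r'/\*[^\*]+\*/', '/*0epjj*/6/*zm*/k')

`findall` yields the raw match text (2 of them) because the pattern has no groups.

['/*0epjj*/', '/*zm*/']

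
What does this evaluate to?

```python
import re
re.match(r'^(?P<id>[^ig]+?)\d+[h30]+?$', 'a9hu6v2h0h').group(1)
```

Pattern: anchored at the start of the string; then one or more of any character except [ig] (lazy) (captured as 'id'); then one or more of a digit; then one or more of one of [h30] (lazy); then anchored at the end.
Lazy quantifiers expand one character at a time until the remainder of the pattern can match.
`match` is anchored at position 0; if the pattern doesn't fit there, it returns None.
The match spans [0:10] → 'a9hu6v2h0h'.
Captured: group 1 = 'a9hu6v'.

'a9hu6v'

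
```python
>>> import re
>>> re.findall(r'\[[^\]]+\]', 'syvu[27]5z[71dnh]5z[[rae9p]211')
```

['[27]', '[71dnh]', '[[rae9p]']

`findall` yields the raw match text (3 of them) because the pattern has no groups.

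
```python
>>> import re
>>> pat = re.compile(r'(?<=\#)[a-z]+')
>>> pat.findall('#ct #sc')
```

['ct', 'sc']

The lookaround is zero-width — it requires the adjacent text to match without consuming it, so the asserted text isn't part of the match.
Matches: at [1:3] → 'ct'; at [5:7] → 'sc'.
No capturing groups, so `findall` returns the 2 full match strings.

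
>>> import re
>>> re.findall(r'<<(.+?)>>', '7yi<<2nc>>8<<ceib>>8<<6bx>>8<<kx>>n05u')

`findall` collects group 1 from each match (4 total).

['2nc', 'ceib', '6bx', 'kx']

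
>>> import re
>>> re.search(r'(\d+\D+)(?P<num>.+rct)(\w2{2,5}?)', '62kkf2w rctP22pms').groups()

The match spans [0:14] → '62kkf2w rctP22'.
Captured: group 1 = '62kkf', group 2 = '2w rct', group 3 = 'P22'.

('62kkf', '2w rct', 'P22')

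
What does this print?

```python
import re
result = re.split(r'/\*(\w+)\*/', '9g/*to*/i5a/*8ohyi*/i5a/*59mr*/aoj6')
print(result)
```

Matches to split on: at [2:8] → '/*to*/'; at [11:20] → '/*8ohyi*/'; at [23:31] → '/*59mr*/'.
The group in the pattern means `split` returns the separators' captures alongside the pieces.

['9g', 'to', 'i5a', '8ohyi', 'i5a', '59mr', 'aoj6']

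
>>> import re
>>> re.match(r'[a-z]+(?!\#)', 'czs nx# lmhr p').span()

(0, 3)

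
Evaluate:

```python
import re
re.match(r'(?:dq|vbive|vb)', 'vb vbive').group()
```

`match` is anchored at position 0; if the pattern doesn't fit there, it returns None.
The match spans [0:2] → 'vb'.

'vb'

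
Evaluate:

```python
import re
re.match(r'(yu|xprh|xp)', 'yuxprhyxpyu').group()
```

'yu'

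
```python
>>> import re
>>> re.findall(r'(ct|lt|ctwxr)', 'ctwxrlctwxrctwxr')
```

['ct', 'ct', 'ct']

Branches in `(...|...)` are attempted left-to-right; the first branch that allows the whole pattern to succeed is taken.
Because there's exactly one group, `findall` drops the full match and keeps group 1 from each hit.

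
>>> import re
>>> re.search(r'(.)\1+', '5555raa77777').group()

'5555'

The backreference `\1` re-matches whatever the first group consumed, character for character.
Unlike `match`, `search` isn't anchored — it looks for the pattern anywhere in the string.
The match spans [0:4] → '5555'.
Captured: group 1 = '5'.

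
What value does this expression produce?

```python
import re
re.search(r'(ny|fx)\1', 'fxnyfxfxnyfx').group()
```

'fxfx'

A backreference is literal: `\1` must see the identical characters the first group matched.
The match spans [4:8] → 'fxfx'.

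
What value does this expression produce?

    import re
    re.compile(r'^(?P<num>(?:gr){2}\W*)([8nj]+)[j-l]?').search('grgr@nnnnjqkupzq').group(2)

'nnnnj'

Pattern: anchored at the start of the string; then the literal 'gr' repeated 2 times, then zero or more of a non-word character (captured as 'num'); then one or more of one of [8nj] (captured); then optionally a character in [j-l].
`re.search` scans for the first position where the pattern succeeds.
The match spans [0:10] → 'grgr@nnnnj'.
Captured: group 1 = 'grgr@', group 2 = 'nnnnj'.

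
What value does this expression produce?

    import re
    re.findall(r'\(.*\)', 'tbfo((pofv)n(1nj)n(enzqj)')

Matches: at [4:25] → '((pofv)n(1nj)n(enzqj)'.
No capturing groups, so `findall` returns the 1 full match string.

['((pofv)n(1nj)n(enzqj)']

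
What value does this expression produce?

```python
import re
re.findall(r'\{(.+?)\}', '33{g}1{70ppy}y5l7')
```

['g', '70ppy']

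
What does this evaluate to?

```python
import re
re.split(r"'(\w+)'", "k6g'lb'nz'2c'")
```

['k6g', 'lb', 'nz', '2c', '']

The group in the pattern means `split` returns the separators' captures alongside the pieces.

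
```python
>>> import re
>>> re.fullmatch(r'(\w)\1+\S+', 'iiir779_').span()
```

For `fullmatch`, every character of the input must be accounted for by the pattern.
The match spans [0:8] → 'iiir779_'.

(0, 8)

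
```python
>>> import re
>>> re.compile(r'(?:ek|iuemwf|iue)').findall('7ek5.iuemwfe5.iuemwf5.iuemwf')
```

The regex engine tests alternatives in the order written; an earlier branch that matches wins even if a later one would match more.
Walking the string: at [1:3] → 'ek'; at [5:11] → 'iuemwf'; at [14:20] → 'iuemwf'; at [22:28] → 'iuemwf'.
`findall` yields the raw match text (4 of them) because the pattern has no groups.

['ek', 'iuemwf', 'iuemwf', 'iuemwf']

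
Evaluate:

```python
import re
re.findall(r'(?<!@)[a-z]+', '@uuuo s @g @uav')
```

`(?!…)`/`(?<!…)` only lets a position through if the neighbouring text does NOT match; no characters are consumed.
Scanning left to right: at [2:5] → 'uuo'; at [6:7] → 's'; at [13:15] → 'av'.
No capturing groups, so `findall` returns the 3 full match strings.

['uuo', 's', 'av']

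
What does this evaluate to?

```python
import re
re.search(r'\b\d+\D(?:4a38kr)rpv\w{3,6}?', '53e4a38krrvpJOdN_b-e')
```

The pattern matches a word boundary (`\b`, zero-width); then one or more of a digit, then a non-digit; then the literal '4a3', then the literal '8kr' (non-capturing group); then the literal 'rpv', then 3 to 6 of a word character (lazy).
Here nothing in the string fits, so the call returns None.

None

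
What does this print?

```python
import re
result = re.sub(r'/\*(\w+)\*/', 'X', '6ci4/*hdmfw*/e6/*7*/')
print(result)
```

Matches: at [4:13] → '/*hdmfw*/'; at [15:20] → '/*7*/'.
Each match is replaced by 'X'.

6ci4Xe6X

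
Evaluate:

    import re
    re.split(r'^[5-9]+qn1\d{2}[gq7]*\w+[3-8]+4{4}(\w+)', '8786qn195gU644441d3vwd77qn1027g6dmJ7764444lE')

['', 'lE', '']

This matches anchored at the start of the string; then one or more of a character in [5-9], then the literal 'qn1', then exactly 2 of a digit; then zero or more of one of [gq7], then one or more of a word character; then one or more of a character in [3-8]; then exactly 4 of a literal '4'; then one or more of a word character (captured).
Matches to split on: at [0:44] → '8786qn195gU644441d3vwd77qn1027g6dmJ7764444lE'.
`re.split` interleaves the captured-group text with the surrounding fragments.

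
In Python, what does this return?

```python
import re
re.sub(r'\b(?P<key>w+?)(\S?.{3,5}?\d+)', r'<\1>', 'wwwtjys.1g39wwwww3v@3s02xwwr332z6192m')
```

'<ww>g39wwwww3v@3s02xwwr332z6192m'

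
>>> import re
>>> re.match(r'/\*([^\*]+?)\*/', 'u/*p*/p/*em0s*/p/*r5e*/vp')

None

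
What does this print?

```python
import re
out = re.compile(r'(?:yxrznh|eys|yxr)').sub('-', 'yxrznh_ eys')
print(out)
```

Alternation isn't longest-match — the leftmost alternative that fits at this position is chosen.
`sub` substitutes '-' at each match site.

-_ -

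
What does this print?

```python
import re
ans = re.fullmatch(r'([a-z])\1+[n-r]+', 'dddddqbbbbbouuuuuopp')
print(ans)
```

None

`fullmatch` succeeds only if the pattern covers the string from start to end.
Here the string isn't matched end-to-end, so the call returns None.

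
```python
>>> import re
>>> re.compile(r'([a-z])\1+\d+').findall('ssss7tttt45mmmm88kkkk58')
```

['s', 't', 'm', 'k']

After group 1 captures some text, `\1` only succeeds where that same text appears again.
Scanning left to right: at [0:5] match 'ssss7', group 1 = 's'; at [5:11] match 'tttt45', group 1 = 't'; at [11:17] match 'mmmm88', group 1 = 'm'; at [17:23] match 'kkkk58', group 1 = 'k'.
One capturing group, so `findall` returns just the captured substring from each match — 4 in all.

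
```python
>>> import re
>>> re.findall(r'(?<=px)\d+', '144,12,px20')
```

The positive lookaround only admits positions where the adjacent text matches; those characters stay outside the span.
Since nothing is captured, `findall` lists the 1 matched substring directly.

['20']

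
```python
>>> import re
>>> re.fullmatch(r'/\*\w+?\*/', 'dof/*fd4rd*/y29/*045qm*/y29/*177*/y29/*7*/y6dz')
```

None

`re.fullmatch` requires the pattern to consume the entire string.
Here the pattern can't cover the whole string, so the call returns None.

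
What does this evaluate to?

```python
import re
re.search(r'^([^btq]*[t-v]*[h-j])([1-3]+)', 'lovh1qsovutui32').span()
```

(0, 5)

Pattern: anchored at the start of the string; then zero or more of any character except [btq], then zero or more of a character in [t-v], then a character in [h-j] (captured); then one or more of a character in [1-3] (captured).
Unlike `match`, `search` isn't anchored — it looks for the pattern anywhere in the string.
The match spans [0:5] → 'lovh1'.
Captured: group 1 = 'lovh', group 2 = '1'.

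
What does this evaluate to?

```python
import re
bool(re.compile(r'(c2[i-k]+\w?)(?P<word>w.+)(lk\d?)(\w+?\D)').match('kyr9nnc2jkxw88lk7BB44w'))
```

The pattern matches the literal 'c2', then one or more of a character in [i-k], then optionally a word character (captured); then a literal 'w', then one or more of any character (captured as 'word'); then the literal 'lk', then optionally a digit (captured); then one or more of a word character (lazy), then a non-digit (captured).
`re.match` won't scan ahead — the pattern has to work from the very first character.
Here the pattern fails at index 0, so the call returns None, and `bool(None)` is False.

False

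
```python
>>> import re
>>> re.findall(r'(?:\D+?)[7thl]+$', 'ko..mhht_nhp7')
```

['ko..mhht_nhp7']

This matches one or more of a non-digit (lazy) (non-capturing group); then one or more of one of [7thl]; then anchored at the end.
Scanning left to right: at [0:13] → 'ko..mhht_nhp7'.
`findall` yields the raw match text (1 of them) because the pattern has no groups.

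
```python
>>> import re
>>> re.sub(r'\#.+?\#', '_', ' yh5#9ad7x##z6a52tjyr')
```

' yh5_#z6a52tjyr'

With the lazy modifier that quantifier settles for the fewest repetitions that let the rest of the pattern succeed (the atoms after it are unaffected and can still be greedy).
Matches: at [4:11] → '#9ad7x#'.
`sub` substitutes '_' at each match site.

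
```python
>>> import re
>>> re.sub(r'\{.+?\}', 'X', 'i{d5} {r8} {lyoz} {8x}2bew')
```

'iX X X X2bew'

Lazy quantifiers expand one character at a time until the remainder of the pattern can match.
Each match is replaced by 'X'.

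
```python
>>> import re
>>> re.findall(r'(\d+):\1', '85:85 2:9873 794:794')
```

['85', '794']

A backreference is literal: `\1` must see the identical characters the first group matched.
`findall` collects group 1 from each match (2 total).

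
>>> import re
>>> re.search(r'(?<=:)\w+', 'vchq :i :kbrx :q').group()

The `(?=…)`/`(?<=…)` assertion just peeks at neighbouring text; it doesn't advance the match position.
`search` walks the string left to right and returns the first match it finds.
The match spans [6:7] → 'i'.

'i'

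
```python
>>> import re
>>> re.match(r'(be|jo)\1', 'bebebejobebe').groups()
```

The match spans [0:4] → 'bebe'.
Captured: group 1 = 'be'.

('be',)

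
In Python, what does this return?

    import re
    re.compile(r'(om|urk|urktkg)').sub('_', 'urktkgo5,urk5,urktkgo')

'_tkgo5,_5,_tkgo'

Alternation tries branches left to right and keeps the first one that lets the overall match succeed at that position.
Matches: at [0:3] → 'urk'; at [9:12] → 'urk'; at [14:17] → 'urk'.
Each match is replaced by '_'.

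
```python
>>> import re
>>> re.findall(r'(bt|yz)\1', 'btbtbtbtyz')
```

After group 1 captures some text, `\1` only succeeds where that same text appears again.
Walking the string: at [0:4] match 'btbt', group 1 = 'bt'; at [4:8] match 'btbt', group 1 = 'bt'.
One capturing group, so `findall` returns just the captured substring from each match — 2 in all.

['bt', 'bt']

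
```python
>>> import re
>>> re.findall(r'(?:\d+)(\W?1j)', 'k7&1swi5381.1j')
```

Pattern: one or more of a digit (non-capturing group); then optionally a non-word character, then the literal '1j' (captured).
Matches: at [7:14] match '5381.1j', group 1 = '.1j'.
`findall` collects group 1 from the one match (1 total).

['.1j']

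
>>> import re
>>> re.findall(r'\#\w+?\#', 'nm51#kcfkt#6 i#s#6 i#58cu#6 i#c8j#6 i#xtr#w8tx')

['#kcfkt#', '#s#', '#58cu#', '#c8j#', '#xtr#']

With no groups in the pattern, `findall` gives back each whole match — 5 here.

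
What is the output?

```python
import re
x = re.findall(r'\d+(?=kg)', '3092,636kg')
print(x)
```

['636']

The positive lookaround only admits positions where the adjacent text matches; those characters stay outside the span.
`findall` yields the raw match text (1 of them) because the pattern has no groups.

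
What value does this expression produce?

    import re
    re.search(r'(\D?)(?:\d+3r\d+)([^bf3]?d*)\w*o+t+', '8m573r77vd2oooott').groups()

Pattern: optionally a non-digit (captured); then one or more of a digit, then the literal '3r', then one or more of a digit (non-capturing group); then optionally any character except [bf3], then zero or more of a literal 'd' (captured); then zero or more of a word character, then one or more of the literal 'o', then one or more of the literal 't'.
`re.search` scans for the first position where the pattern succeeds.
The match spans [1:17] → 'm573r77vd2oooott'.
Captured: group 1 = 'm', group 2 = 'vd'.

('m', 'vd')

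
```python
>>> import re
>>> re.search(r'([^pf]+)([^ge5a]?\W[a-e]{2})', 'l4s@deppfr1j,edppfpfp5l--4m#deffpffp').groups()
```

Pattern: one or more of any character except [pf] (captured); then optionally any character except [ge5a], then a non-word character, then exactly 2 of a character in [a-e] (captured).
Unlike `match`, `search` isn't anchored — it looks for the pattern anywhere in the string.
The match spans [0:6] → 'l4s@de'.
Captured: group 1 = 'l4s', group 2 = '@de'.

('l4s', '@de')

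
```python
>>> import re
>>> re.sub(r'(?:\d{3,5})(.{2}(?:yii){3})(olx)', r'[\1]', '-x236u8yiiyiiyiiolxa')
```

The replacement refers to a captured group, so each match is rewritten using its own captured text.

'-x[u8yiiyiiyii]a'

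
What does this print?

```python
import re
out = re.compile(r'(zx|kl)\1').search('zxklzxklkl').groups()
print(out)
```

('kl',)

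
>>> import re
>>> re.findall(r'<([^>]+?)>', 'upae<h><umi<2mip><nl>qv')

['h', 'umi<2mip', 'nl']

Walking the string: at [4:7] match '<h>', group 1 = 'h'; at [7:17] match '<umi<2mip>', group 1 = 'umi<2mip'; at [17:21] match '<nl>', group 1 = 'nl'.
With a single group, `findall` returns only what that group captured — 3 items.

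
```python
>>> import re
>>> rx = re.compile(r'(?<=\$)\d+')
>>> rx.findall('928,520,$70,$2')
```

['70', '2']

The lookaround is zero-width — it requires the adjacent text to match without consuming it, so the asserted text isn't part of the match.
Matches: at [9:11] → '70'; at [13:14] → '2'.
`findall` yields the raw match text (2 of them) because the pattern has no groups.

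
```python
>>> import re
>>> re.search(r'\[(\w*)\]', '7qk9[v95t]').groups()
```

`re.search` scans for the first position where the pattern succeeds.
The match spans [4:10] → '[v95t]'.
Captured: group 1 = 'v95t'.

('v95t',)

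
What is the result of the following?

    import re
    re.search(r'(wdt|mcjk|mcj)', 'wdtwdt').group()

`re.search` scans for the first position where the pattern succeeds.
The match spans [0:3] → 'wdt'.
Captured: group 1 = 'wdt'.

'wdt'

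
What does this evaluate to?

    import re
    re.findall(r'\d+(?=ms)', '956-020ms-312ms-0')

Because the assertion is zero-width, the text it checks is not consumed and won't appear in the result.
Scanning left to right: at [4:7] → '020'; at [10:13] → '312'.
`findall` yields the raw match text (2 of them) because the pattern has no groups.

['020', '312']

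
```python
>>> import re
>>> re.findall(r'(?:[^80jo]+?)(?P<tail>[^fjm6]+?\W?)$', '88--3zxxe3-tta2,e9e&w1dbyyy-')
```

['-3zxxe3-tta2,e9e&w1dbyyy-']

With the lazy modifier that quantifier settles for the fewest repetitions that let the rest of the pattern succeed (the atoms after it are unaffected and can still be greedy).
One capturing group, so `findall` returns just the captured substring from the one match — 1 in all.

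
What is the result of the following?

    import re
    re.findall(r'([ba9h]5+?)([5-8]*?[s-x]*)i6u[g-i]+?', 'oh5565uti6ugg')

[('h5', '565ut')]

With the lazy modifier that quantifier settles for the fewest repetitions that let the rest of the pattern succeed (the atoms after it are unaffected and can still be greedy).
Multiple groups make `findall` return tuples — one 2-tuple for the one match.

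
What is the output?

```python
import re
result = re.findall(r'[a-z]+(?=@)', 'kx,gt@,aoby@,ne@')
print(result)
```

The lookaround is zero-width — it requires the adjacent text to match without consuming it, so the asserted text isn't part of the match.
Since nothing is captured, `findall` lists the 3 matched substrings directly.

['gt', 'aoby', 'ne']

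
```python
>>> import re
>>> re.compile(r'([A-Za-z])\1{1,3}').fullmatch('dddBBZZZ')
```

`re.fullmatch` is like wrapping the pattern in `^…$` (in single-line mode).
Here the string isn't matched end-to-end, so the call returns None.

None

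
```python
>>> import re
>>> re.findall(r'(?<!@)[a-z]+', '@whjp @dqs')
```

The negative lookahead/lookbehind blocks any match where the forbidden context is present.
`findall` yields the raw match text (2 of them) because the pattern has no groups.

['hjp', 'qs']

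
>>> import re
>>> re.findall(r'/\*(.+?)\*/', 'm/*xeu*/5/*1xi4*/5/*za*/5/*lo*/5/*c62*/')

Because the quantifier is non-greedy, it stops expanding at the earliest point where the rest of the pattern can succeed.
With a single group, `findall` returns only what that group captured — 5 items.

['xeu', '1xi4', 'za', 'lo', 'c62']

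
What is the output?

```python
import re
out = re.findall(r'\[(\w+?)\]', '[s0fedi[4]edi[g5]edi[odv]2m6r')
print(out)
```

Matches: at [7:10] match '[4]', group 1 = '4'; at [13:17] match '[g5]', group 1 = 'g5'; at [20:25] match '[odv]', group 1 = 'odv'.
With a single group, `findall` returns only what that group captured — 3 items.

['4', 'g5', 'odv']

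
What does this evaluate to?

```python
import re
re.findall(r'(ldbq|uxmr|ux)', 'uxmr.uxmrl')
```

['uxmr', 'uxmr']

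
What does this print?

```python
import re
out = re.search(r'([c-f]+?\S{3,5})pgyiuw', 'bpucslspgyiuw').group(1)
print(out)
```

csls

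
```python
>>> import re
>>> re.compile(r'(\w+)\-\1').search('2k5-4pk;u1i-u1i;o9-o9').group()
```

'u1i-u1i'

`\1` has to match the exact text group 1 already captured.
`re.search` scans for the first position where the pattern succeeds.
The match spans [8:15] → 'u1i-u1i'.
Captured: group 1 = 'u1i'.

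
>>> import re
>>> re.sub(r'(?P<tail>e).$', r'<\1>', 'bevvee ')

'bevve<e>'

Pattern: a literal 'e' (captured as 'tail'); then any character; then anchored at the end.
Each match is replaced using the text its own group 1 captured.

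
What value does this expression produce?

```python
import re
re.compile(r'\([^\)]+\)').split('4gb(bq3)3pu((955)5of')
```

['4gb', '3pu', '5of']

`split` removes every match and returns the 3 fragments in between.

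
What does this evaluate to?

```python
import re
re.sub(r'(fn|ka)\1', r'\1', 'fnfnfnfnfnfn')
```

After group 1 captures some text, `\1` only succeeds where that same text appears again.
The replacement refers to a captured group, so each match is rewritten using its own captured text.

'fnfnfn'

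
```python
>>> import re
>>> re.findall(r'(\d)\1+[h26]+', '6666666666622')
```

['6']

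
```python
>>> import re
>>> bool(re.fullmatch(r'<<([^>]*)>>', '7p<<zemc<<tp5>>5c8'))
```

`re.fullmatch` is like wrapping the pattern in `^…$` (in single-line mode).
Here the pattern can't cover the whole string, so the call returns None, and `bool(None)` is False.

False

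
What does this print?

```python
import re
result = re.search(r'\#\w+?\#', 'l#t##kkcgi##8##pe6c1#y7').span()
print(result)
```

The match spans [1:4] → '#t#'.

(1, 4)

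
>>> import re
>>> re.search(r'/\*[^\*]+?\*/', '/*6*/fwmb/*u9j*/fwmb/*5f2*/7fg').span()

(0, 5)

The match spans [0:5] → '/*6*/'.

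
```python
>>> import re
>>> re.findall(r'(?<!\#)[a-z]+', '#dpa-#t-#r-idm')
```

`(?!…)`/`(?<!…)` only lets a position through if the neighbouring text does NOT match; no characters are consumed.
Since nothing is captured, `findall` lists the 2 matched substrings directly.

['pa', 'idm']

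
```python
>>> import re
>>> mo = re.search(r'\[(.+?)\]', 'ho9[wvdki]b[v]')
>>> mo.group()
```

'[wvdki]'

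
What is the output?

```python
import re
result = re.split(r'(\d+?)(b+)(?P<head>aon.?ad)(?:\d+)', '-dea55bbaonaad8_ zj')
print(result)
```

Pattern: one or more of a digit (lazy) (captured); then one or more of a literal 'b' (captured); then the literal 'aon', then optionally any character, then the literal 'ad' (captured as 'head'); then one or more of a digit (non-capturing group).
Matches to split on: at [4:15] → '55bbaonaad8'.
`re.split` interleaves the captured-group text with the surrounding fragments.

['-dea', '55', 'bb', 'aonaad', '_ zj']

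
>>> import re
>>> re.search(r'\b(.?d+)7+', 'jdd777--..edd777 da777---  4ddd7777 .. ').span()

This matches a word boundary (`\b`, zero-width); then optionally any character, then one or more of a literal 'd' (captured); then one or more of a literal '7'.
`re.search` tries every starting position until one works.
The match spans [0:6] → 'jdd777'.
Captured: group 1 = 'jdd'.

(0, 6)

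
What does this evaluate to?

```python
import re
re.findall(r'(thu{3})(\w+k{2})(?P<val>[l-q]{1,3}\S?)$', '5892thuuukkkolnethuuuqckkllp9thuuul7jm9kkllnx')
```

The pattern matches the literal 'th', then exactly 3 of the literal 'u' (captured); then one or more of a word character, then exactly 2 of the literal 'k' (captured); then 1 to 3 of a character in [l-q], then optionally a non-whitespace character (captured as 'val'); then anchored at the end.
Walking the string: at [4:45] match 'thuuukkkolnethuuuqckkllp9thuuul7jm9kkllnx', groups = ('thuuu', 'kkkolnethuuuqckkllp9thuuul7jm9kk', 'llnx').
3 groups means the one result is a tuple of 3 captured strings — 1 here.

[('thuuu', 'kkkolnethuuuqckkllp9thuuul7jm9kk', 'llnx')]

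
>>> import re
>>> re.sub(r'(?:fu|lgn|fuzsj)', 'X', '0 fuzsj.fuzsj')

'0 Xzsj.Xzsj'

Alternation tries branches left to right and keeps the first one that lets the overall match succeed at that position.
Each match is replaced by 'X'.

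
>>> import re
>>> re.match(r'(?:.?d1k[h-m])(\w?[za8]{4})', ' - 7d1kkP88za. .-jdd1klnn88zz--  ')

None

`match` is anchored at position 0; if the pattern doesn't fit there, it returns None.
Here position 0 doesn't satisfy it, so the call returns None.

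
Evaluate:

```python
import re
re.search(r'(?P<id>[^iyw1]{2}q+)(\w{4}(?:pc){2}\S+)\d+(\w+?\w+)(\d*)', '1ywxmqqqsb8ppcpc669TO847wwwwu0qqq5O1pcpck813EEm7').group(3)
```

'EEm7'

The match spans [3:48] → 'xmqqqsb8ppcpc669TO847wwwwu0qqq5O1pcpck813EEm7'.
Captured: group 1 = 'xmqqq', group 2 = 'sb8ppcpc669TO847wwwwu0qqq5O1pcpck81', group 3 = 'EEm7', group 4 = ''.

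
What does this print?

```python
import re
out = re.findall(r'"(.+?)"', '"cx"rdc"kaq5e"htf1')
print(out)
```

['cx', 'kaq5e']

The `?` after the quantifier makes it lazy — it takes as little as possible before letting the rest of the pattern try.
One capturing group, so `findall` returns just the captured substring from each match — 2 in all.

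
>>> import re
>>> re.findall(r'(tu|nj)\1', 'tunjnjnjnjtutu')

['nj', 'nj', 'tu']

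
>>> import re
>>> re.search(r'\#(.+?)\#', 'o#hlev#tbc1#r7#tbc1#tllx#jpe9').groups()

('hlev',)

The match spans [1:7] → '#hlev#'.
Captured: group 1 = 'hlev'.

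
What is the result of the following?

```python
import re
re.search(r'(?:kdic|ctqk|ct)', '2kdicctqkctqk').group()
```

'kdic'

`re.search` tries every starting position until one works.
The match spans [1:5] → 'kdic'.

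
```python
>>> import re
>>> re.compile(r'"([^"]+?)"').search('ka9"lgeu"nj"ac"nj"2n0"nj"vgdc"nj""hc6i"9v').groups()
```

('lgeu',)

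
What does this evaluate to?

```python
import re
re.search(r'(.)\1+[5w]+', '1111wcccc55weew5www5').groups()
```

('1',)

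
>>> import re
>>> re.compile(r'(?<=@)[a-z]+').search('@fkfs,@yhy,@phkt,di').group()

The positive lookaround only admits positions where the adjacent text matches; those characters stay outside the span.
The match spans [1:5] → 'fkfs'.

'fkfs'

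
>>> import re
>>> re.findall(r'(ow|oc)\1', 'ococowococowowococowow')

`\1` has to match the exact text group 1 already captured.
Scanning left to right: at [0:4] match 'ococ', group 1 = 'oc'; at [6:10] match 'ococ', group 1 = 'oc'; at [10:14] match 'owow', group 1 = 'ow'; at [14:18] match 'ococ', group 1 = 'oc'; at [18:22] match 'owow', group 1 = 'ow'.
Because there's exactly one group, `findall` drops the full match and keeps group 1 from each hit.

['oc', 'oc', 'ow', 'oc', 'ow']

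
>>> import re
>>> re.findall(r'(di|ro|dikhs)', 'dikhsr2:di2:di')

`|` is ordered: at each position the engine commits to the first alternative that works.
Walking the string: at [0:2] match 'di', group 1 = 'di'; at [8:10] match 'di', group 1 = 'di'; at [12:14] match 'di', group 1 = 'di'.
With a single group, `findall` returns only what that group captured — 3 items.

['di', 'di', 'di']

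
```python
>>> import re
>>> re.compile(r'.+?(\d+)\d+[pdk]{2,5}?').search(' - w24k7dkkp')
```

None

Here nothing in the string fits, so the call returns None.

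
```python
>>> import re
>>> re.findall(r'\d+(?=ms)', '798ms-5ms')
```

['798', '5']

The positive lookaround only admits positions where the adjacent text matches; those characters stay outside the span.
Matches: at [0:3] → '798'; at [6:7] → '5'.
`findall` yields the raw match text (2 of them) because the pattern has no groups.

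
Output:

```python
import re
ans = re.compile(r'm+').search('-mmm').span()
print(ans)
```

The match spans [1:4] → 'mmm'.

(1, 4)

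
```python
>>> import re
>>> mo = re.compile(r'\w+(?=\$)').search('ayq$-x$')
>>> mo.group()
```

'ayq'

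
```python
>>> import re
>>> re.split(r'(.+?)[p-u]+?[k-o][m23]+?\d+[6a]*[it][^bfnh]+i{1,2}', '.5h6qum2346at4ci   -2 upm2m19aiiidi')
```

The pattern matches one or more of any character (lazy) (captured); then one or more of a character in [p-u] (lazy), then a character in [k-o], then one or more of one of [m23] (lazy); then one or more of a digit, then zero or more of one of [6a], then one of [it]; then one or more of any character except [bfnh], then 1 to 2 of the literal 'i'.
Matches to split on: at [0:35] → '.5h6qum2346at4ci   -2 upm2m19aiiidi'.
The group in the pattern means `split` returns the separators' captures alongside the pieces.

['', '.5h6', '']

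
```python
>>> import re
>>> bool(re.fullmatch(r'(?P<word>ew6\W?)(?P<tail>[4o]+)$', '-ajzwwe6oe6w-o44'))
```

False

`re.fullmatch` requires the pattern to consume the entire string.
Here there's no way to consume every character, so the call returns None, and `bool(None)` is False.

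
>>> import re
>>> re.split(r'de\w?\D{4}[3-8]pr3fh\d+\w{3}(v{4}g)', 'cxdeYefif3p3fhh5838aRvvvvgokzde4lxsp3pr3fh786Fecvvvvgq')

Pattern: the literal 'de', then optionally a word character, then exactly 4 of a non-digit; then a character in [3-8], then the literal 'pr'; then the literal '3fh', then one or more of a digit; then exactly 3 of a word character; then exactly 4 of a literal 'v', then the literal 'g' (captured).
Matches to split on: at [29:53] → 'de4lxsp3pr3fh786Fecvvvvg'.
With a capturing group present, the delimiter's captured portion is kept in the result list.

['cxdeYefif3p3fhh5838aRvvvvgokz', 'vvvvg', 'q']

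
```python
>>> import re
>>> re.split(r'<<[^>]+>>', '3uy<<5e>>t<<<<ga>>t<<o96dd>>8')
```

['3uy', 't', 't', '8']

Matches to split on: at [3:9] → '<<5e>>'; at [10:18] → '<<<<ga>>'; at [19:28] → '<<o96dd>>'.
`split` removes every match and returns the 4 fragments in between.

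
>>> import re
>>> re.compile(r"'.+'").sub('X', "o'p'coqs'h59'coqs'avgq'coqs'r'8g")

Matches: at [1:30] → "'p'coqs'h59'coqs'avgq'coqs'r'".
Each match is replaced by 'X'.

'oX8g'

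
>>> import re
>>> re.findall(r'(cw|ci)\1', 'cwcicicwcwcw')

['ci', 'cw']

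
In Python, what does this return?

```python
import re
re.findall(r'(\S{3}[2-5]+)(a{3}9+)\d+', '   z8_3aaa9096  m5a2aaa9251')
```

[('z8_3', 'aaa9'), ('m5a2', 'aaa9')]

Pattern: exactly 3 of a non-whitespace character, then one or more of a character in [2-5] (captured); then exactly 3 of the literal 'a', then one or more of the literal '9' (captured); then one or more of a digit.
With 2 capturing groups, `findall` returns a 2-tuple per match.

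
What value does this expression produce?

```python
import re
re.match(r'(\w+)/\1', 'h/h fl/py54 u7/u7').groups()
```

The backreference `\1` re-matches whatever the first group consumed, character for character.
`re.match` won't scan ahead — the pattern has to work from the very first character.
The match spans [0:3] → 'h/h'.
Captured: group 1 = 'h'.

('h',)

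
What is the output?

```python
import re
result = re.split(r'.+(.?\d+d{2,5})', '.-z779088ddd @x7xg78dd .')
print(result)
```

['', '8dd', ' .']

The group in the pattern means `split` returns the separators' captures alongside the pieces.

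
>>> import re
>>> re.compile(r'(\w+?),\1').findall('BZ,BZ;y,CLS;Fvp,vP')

['BZ']

The backreference `\1` re-matches whatever the first group consumed, character for character.
Scanning left to right: at [0:5] match 'BZ,BZ', group 1 = 'BZ'.
With a single group, `findall` returns only what that group captured — 1 item.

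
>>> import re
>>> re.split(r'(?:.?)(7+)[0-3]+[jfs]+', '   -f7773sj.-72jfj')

['   -', '777', '.', '7', '']

Pattern: optionally any character (non-capturing group); then one or more of a literal '7' (captured); then one or more of a character in [0-3], then one or more of one of [jfs].
The group in the pattern means `split` returns the separators' captures alongside the pieces.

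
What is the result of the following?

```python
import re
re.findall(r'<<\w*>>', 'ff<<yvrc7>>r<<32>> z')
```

Scanning left to right: at [2:11] → '<<yvrc7>>'; at [12:18] → '<<32>>'.
No capturing groups, so `findall` returns the 2 full match strings.

['<<yvrc7>>', '<<32>>']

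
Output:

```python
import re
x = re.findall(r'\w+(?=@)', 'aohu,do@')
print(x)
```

Because the assertion is zero-width, the text it checks is not consumed and won't appear in the result.
Walking the string: at [5:7] → 'do'.
No capturing groups, so `findall` returns the 1 full match string.

['do']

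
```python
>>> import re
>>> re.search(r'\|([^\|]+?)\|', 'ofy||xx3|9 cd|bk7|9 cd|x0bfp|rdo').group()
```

'|xx3|'

The match spans [4:9] → '|xx3|'.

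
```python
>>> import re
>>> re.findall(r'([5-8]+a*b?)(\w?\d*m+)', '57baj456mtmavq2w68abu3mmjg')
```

`findall` packs the 2 group values into a tuple for every match.

[('56', 'm'), ('68ab', 'u3mm')]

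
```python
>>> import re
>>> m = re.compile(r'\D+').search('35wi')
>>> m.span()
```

(2, 4)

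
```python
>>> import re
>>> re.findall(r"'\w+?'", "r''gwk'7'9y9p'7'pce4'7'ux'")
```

["'gwk'", "'9y9p'", "'pce4'", "'ux'"]

Matches: at [2:7] → "'gwk'"; at [8:14] → "'9y9p'"; at [15:21] → "'pce4'"; at [22:26] → "'ux'".
No capturing groups, so `findall` returns the 4 full match strings.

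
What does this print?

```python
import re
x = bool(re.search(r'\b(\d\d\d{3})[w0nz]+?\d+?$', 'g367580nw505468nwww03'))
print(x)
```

The pattern matches a word boundary (`\b`, zero-width); then a digit, then a digit, then exactly 3 of a digit (captured); then one or more of one of [w0nz] (lazy), then one or more of a digit (lazy); then anchored at the end.
`re.search` scans for the first position where the pattern succeeds.
Here the pattern never matches, so the call returns None, and `bool(None)` is False.

False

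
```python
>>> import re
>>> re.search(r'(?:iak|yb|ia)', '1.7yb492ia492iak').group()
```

'yb'

The match spans [3:5] → 'yb'.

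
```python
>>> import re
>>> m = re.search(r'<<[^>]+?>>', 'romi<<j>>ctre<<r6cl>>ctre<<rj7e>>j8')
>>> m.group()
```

'<<j>>'

Unlike `match`, `search` isn't anchored — it looks for the pattern anywhere in the string.
The match spans [4:9] → '<<j>>'.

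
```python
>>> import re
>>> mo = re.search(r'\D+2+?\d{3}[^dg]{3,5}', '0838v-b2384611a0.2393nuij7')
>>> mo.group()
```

The pattern matches one or more of a non-digit, then one or more of the literal '2' (lazy); then exactly 3 of a digit, then 3 to 5 of any character except [dg].
The match spans [4:16] → 'v-b2384611a0'.

'v-b2384611a0'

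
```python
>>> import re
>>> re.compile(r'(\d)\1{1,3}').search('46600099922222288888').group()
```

`\1` is not a pattern — it's the concrete string captured by group 1, re-applied verbatim.
The match spans [1:3] → '66'.

'66'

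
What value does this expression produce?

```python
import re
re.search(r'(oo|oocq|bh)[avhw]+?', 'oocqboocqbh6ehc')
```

Here nothing in the string fits, so the call returns None.

None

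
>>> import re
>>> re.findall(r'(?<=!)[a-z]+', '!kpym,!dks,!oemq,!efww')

['kpym', 'dks', 'oemq', 'efww']

The lookaround is zero-width — it requires the adjacent text to match without consuming it, so the asserted text isn't part of the match.
Scanning left to right: at [1:5] → 'kpym'; at [7:10] → 'dks'; at [12:16] → 'oemq'; at [18:22] → 'efww'.
No capturing groups, so `findall` returns the 4 full match strings.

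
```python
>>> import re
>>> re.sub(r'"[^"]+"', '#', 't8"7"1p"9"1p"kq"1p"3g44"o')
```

't8#1p#1p#1p#o'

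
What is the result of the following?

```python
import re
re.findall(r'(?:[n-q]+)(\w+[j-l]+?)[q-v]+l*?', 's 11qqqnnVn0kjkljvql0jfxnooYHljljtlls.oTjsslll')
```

The pattern matches one or more of a character in [n-q] (non-capturing group); then one or more of a word character, then one or more of a character in [j-l] (lazy) (captured); then one or more of a character in [q-v], then zero or more of the literal 'l' (lazy).
Because there's exactly one group, `findall` drops the full match and keeps group 1 from each hit.

['Vn0kjkljvql0jfxnooYHljljtll', 'Tj']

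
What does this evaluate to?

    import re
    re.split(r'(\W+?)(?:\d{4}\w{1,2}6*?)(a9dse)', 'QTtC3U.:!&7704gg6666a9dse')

['QTtC3U', '.:!&', 'a9dse', '']

With a capturing group present, the delimiter's captured portion is kept in the result list.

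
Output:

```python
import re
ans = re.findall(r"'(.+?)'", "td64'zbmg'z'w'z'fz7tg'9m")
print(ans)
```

With the lazy modifier that quantifier settles for the fewest repetitions that let the rest of the pattern succeed (the atoms after it are unaffected and can still be greedy).
Scanning left to right: at [4:10] match "'zbmg'", group 1 = 'zbmg'; at [11:14] match "'w'", group 1 = 'w'; at [15:22] match "'fz7tg'", group 1 = 'fz7tg'.
`findall` collects group 1 from each match (3 total).

['zbmg', 'w', 'fz7tg']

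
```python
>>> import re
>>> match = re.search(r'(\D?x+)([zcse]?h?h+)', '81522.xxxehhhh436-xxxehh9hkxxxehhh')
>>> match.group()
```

'.xxxehhhh'

The pattern matches optionally a non-digit, then one or more of the literal 'x' (captured); then optionally one of [zcse], then optionally a literal 'h', then one or more of the literal 'h' (captured).
Unlike `match`, `search` isn't anchored — it looks for the pattern anywhere in the string.
The match spans [5:14] → '.xxxehhhh'.
Captured: group 1 = '.xxx', group 2 = 'ehhhh'.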